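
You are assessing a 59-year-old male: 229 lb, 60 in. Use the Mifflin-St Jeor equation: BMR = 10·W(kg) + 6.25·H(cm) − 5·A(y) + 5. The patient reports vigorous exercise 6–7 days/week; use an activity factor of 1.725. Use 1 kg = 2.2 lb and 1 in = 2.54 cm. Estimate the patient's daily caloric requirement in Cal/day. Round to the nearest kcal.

2938 Cal/day

Convert to metric: weight = 229 ÷ 2.2 = 104.0909 kg; height = 60 × 2.54 = 152.4 cm.
Mifflin-St Jeor (male): BMR = 10(104.0909) + 6.25(152.4) − 5(59) + 5 = 1040.9091 + 952.5 − 295 + 5 = 1703.4091 kcal/day.
TEE = BMR × activity factor = 1703.4091 × 1.725 = 2938.3807 kcal/day.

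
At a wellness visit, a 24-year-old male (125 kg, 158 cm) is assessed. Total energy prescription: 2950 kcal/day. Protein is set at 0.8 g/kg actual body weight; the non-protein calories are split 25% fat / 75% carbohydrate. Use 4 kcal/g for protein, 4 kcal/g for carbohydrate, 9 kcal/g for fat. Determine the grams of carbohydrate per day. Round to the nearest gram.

Protein = 0.8 × 125 = 100 g → 100 × 4 = 400 kcal.
Non-protein calories = 2950 − 400 = 2550 kcal.
Fat: 25% × 2550 = 637.5 kcal; carbohydrate: 1912.5 kcal.
Carbohydrate: 1912.5 kcal ÷ 4 kcal/g = 478.125 g.

478 g/day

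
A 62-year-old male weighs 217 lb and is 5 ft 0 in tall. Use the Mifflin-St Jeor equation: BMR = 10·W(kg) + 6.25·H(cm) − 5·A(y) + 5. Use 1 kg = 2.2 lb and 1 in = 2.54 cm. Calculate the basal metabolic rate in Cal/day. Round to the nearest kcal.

1634 Cal/day

Convert to metric: weight = 217 ÷ 2.2 = 98.6364 kg; height = (5×12 + 0) × 2.54 = 60 × 2.54 = 152.4 cm.
Mifflin-St Jeor (male): BMR = 10(98.6364) + 6.25(152.4) − 5(62) + 5 = 986.3636 + 952.5 − 310 + 5 = 1633.8636 kcal/day.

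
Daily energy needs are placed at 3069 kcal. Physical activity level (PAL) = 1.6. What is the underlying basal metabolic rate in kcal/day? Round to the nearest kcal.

BMR = TEE ÷ activity factor = 3069 ÷ 1.6 = 1918.125 kcal/day.

1918 kcal/day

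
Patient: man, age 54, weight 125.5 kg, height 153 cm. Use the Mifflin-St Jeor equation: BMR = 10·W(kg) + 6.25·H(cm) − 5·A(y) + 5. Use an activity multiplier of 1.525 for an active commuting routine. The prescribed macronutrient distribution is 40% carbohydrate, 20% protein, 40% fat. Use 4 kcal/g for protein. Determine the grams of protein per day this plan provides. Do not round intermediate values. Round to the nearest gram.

148 g/day

Mifflin-St Jeor (male): BMR = 10(125.5) + 6.25(153) − 5(54) + 5 = 1255 + 956.25 − 270 + 5 = 1946.25 kcal/day.
TEE = 1946.25 × 1.525 = 2968.0313 kcal/day.
Protein energy = 20% × 2968.0313 = 593.6063 kcal.
Protein = 593.6063 ÷ 4 kcal/g = 148.4016 g.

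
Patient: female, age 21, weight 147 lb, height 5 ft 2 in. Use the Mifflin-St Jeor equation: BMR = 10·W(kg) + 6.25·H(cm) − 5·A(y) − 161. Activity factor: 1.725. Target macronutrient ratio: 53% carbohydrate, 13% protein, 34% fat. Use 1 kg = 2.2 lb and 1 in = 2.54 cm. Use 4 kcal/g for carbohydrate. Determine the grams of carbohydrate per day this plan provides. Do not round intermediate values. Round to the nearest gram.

Convert to metric: weight = 147 ÷ 2.2 = 66.8182 kg; height = (5×12 + 2) × 2.54 = 62 × 2.54 = 157.48 cm.
Mifflin-St Jeor (female): BMR = 10(66.8182) + 6.25(157.48) − 5(21) − 161 = 668.1818 + 984.25 − 105 − 161 = 1386.4318 kcal/day.
TEE = 1386.4318 × 1.725 = 2391.5949 kcal/day.
Carbohydrate energy = 53% × 2391.5949 = 1267.5453 kcal.
Carbohydrate = 1267.5453 ÷ 4 kcal/g = 316.8863 g.

317 g/day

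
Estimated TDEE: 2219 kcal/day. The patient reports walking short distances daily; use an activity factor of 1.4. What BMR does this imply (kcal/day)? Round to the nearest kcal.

BMR = TEE ÷ activity factor = 2219 ÷ 1.4 = 1585 kcal/day.

1585 kcal/day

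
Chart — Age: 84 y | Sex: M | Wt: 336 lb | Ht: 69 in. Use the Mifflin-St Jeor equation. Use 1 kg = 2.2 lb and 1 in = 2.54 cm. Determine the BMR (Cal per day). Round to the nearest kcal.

Convert to metric: weight = 336 ÷ 2.2 = 152.7273 kg; height = 69 × 2.54 = 175.26 cm.
Mifflin-St Jeor (male): BMR = 10(152.7273) + 6.25(175.26) − 5(84) + 5 = 1527.2727 + 1095.375 − 420 + 5 = 2207.6477 kcal/day.

2208 Cal per day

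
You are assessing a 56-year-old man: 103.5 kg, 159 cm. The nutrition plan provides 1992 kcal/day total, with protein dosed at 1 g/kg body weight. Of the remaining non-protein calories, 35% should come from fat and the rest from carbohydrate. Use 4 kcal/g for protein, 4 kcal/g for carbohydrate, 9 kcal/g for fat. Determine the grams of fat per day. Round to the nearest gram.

Protein = 1 × 103.5 = 103.5 g → 103.5 × 4 = 414 kcal.
Non-protein calories = 1992 − 414 = 1578 kcal.
Fat: 35% × 1578 = 552.3 kcal; carbohydrate: 1025.7 kcal.
Fat: 552.3 kcal ÷ 9 kcal/g = 61.3667 g.

61 g/day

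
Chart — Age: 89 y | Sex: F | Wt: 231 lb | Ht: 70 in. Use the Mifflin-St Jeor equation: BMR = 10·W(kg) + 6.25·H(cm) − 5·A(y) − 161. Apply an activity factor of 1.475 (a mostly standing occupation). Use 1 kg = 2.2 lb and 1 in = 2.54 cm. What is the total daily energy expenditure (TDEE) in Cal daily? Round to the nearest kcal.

2294 Cal daily

Convert to metric: weight = 231 ÷ 2.2 = 105 kg; height = 70 × 2.54 = 177.8 cm.
Mifflin-St Jeor (female): BMR = 10(105) + 6.25(177.8) − 5(89) − 161 = 1050 + 1111.25 − 445 − 161 = 1555.25 kcal/day.
TEE = BMR × activity factor = 1555.25 × 1.475 = 2293.9938 kcal/day.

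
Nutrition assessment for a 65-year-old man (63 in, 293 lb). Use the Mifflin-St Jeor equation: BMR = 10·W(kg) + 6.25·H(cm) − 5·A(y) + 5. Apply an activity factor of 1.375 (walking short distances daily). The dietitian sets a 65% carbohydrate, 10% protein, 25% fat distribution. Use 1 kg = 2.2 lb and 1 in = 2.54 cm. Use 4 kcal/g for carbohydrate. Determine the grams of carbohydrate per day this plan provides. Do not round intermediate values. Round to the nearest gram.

Convert to metric: weight = 293 ÷ 2.2 = 133.1818 kg; height = 63 × 2.54 = 160.02 cm.
Mifflin-St Jeor (male): BMR = 10(133.1818) + 6.25(160.02) − 5(65) + 5 = 1331.8182 + 1000.125 − 325 + 5 = 2011.9432 kcal/day.
TEE = 2011.9432 × 1.375 = 2766.4219 kcal/day.
Carbohydrate energy = 65% × 2766.4219 = 1798.1742 kcal.
Carbohydrate = 1798.1742 ÷ 4 kcal/g = 449.5436 g.

450 g/day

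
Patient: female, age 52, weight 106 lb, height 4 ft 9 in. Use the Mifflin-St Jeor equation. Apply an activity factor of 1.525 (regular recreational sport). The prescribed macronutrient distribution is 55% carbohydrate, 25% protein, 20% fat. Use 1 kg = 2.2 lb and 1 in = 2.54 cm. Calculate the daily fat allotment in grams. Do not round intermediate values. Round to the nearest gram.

Convert to metric: weight = 106 ÷ 2.2 = 48.1818 kg; height = (4×12 + 9) × 2.54 = 57 × 2.54 = 144.78 cm.
Mifflin-St Jeor (female): BMR = 10(48.1818) + 6.25(144.78) − 5(52) − 161 = 481.8182 + 904.875 − 260 − 161 = 965.6932 kcal/day.
TEE = 965.6932 × 1.525 = 1472.6821 kcal/day.
Fat energy = 20% × 1472.6821 = 294.5364 kcal.
Fat = 294.5364 ÷ 9 kcal/g = 32.7263 g.

33 g/day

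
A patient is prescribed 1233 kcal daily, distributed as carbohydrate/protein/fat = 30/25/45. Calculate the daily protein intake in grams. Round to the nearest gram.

77 g/day

Protein energy = 25% × 1233 = 308.25 kcal.
At 4 kcal/g: 308.25 ÷ 4 = 77.0625 g.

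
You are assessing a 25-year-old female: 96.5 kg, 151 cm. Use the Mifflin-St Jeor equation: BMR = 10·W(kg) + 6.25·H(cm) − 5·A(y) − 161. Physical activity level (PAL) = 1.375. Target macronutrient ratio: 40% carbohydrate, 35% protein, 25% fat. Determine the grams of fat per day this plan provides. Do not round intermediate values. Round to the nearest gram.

Mifflin-St Jeor (female): BMR = 10(96.5) + 6.25(151) − 5(25) − 161 = 965 + 943.75 − 125 − 161 = 1622.75 kcal/day.
TEE = 1622.75 × 1.375 = 2231.2813 kcal/day.
Fat energy = 25% × 2231.2813 = 557.8203 kcal.
Fat = 557.8203 ÷ 9 kcal/g = 61.98 g.

62 g/day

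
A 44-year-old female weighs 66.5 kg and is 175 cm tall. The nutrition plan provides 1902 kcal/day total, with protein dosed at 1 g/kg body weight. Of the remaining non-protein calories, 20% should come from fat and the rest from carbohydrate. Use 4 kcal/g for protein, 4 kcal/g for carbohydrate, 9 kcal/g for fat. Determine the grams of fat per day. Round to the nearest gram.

Protein = 1 × 66.5 = 66.5 g → 66.5 × 4 = 266 kcal.
Non-protein calories = 1902 − 266 = 1636 kcal.
Fat: 20% × 1636 = 327.2 kcal; carbohydrate: 1308.8 kcal.
Fat: 327.2 kcal ÷ 9 kcal/g = 36.3556 g.

36 g/day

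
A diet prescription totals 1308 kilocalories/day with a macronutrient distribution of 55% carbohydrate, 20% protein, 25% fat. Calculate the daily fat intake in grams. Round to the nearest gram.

36 g/day

Fat energy = 25% × 1308 = 327 kcal.
At 9 kcal/g: 327 ÷ 9 = 36.3333 g.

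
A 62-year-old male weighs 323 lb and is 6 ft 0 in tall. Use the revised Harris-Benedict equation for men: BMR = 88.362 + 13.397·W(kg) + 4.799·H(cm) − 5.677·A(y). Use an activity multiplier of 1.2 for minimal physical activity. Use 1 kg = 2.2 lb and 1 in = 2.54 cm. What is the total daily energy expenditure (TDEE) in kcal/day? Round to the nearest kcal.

3097 kcal/day

Convert to metric: weight = 323 ÷ 2.2 = 146.8182 kg; height = (6×12 + 0) × 2.54 = 72 × 2.54 = 182.88 cm.
Harris-Benedict: BMR = 88.362 + 13.397(146.8182) + 4.799(182.88) − 5.677(62) = 2580.9523 kcal/day.
TEE = BMR × activity factor = 2580.9523 × 1.2 = 3097.1428 kcal/day.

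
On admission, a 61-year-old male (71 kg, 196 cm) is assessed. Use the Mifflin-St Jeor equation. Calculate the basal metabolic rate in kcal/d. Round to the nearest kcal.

1635 kcal/d

Mifflin-St Jeor (male): BMR = 10(71) + 6.25(196) − 5(61) + 5 = 710 + 1225 − 305 + 5 = 1635 kcal/day.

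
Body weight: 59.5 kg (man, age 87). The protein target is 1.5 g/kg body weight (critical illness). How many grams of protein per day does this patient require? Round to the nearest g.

Protein = 1.5 g/kg × 59.5 kg = 89.25 g/day.

89 g/day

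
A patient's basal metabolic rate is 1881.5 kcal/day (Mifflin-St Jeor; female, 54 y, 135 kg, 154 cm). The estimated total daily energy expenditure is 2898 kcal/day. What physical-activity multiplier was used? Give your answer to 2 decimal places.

1.54

Activity factor = TEE ÷ BMR = 2898 ÷ 1881.5 = 1.54.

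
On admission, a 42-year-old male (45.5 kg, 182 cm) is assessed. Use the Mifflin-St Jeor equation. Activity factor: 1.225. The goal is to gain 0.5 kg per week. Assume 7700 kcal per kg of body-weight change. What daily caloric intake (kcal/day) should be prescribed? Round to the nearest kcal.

2250 kcal/day

Mifflin-St Jeor (male): BMR = 10(45.5) + 6.25(182) − 5(42) + 5 = 455 + 1137.5 − 210 + 5 = 1387.5 kcal/day.
TEE = 1387.5 × 1.225 = 1699.6875 kcal/day.
Required daily surplus = 0.5 × 7700 ÷ 7 = 550 kcal/day.
Target intake = 1699.6875 + 550 = 2249.6875 kcal/day.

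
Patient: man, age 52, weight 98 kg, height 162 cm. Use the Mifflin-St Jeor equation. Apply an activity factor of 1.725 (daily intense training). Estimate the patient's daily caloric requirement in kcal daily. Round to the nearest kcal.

2997 kcal daily

Mifflin-St Jeor (male): BMR = 10(98) + 6.25(162) − 5(52) + 5 = 980 + 1012.5 − 260 + 5 = 1737.5 kcal/day.
TEE = BMR × activity factor = 1737.5 × 1.725 = 2997.1875 kcal/day.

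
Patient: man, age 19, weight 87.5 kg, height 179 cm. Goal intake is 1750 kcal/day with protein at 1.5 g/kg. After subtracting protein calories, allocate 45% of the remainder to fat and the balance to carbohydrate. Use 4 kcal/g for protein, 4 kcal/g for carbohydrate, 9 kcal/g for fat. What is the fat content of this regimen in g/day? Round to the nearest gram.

Protein = 1.5 × 87.5 = 131.25 g → 131.25 × 4 = 525 kcal.
Non-protein calories = 1750 − 525 = 1225 kcal.
Fat: 45% × 1225 = 551.25 kcal; carbohydrate: 673.75 kcal.
Fat: 551.25 kcal ÷ 9 kcal/g = 61.25 g.

61 g/day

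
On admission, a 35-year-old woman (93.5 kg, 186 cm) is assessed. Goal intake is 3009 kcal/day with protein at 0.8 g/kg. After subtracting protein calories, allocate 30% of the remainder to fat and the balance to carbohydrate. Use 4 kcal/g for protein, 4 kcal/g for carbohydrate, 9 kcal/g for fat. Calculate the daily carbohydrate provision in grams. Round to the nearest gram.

Protein = 0.8 × 93.5 = 74.8 g → 74.8 × 4 = 299.2 kcal.
Non-protein calories = 3009 − 299.2 = 2709.8 kcal.
Fat: 30% × 2709.8 = 812.94 kcal; carbohydrate: 1896.86 kcal.
Carbohydrate: 1896.86 kcal ÷ 4 kcal/g = 474.215 g.

474 g/day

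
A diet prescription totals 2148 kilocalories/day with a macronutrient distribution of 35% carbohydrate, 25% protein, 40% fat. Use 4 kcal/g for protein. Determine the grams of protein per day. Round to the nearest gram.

134 g/day

Protein energy = 25% × 2148 = 537 kcal.
At 4 kcal/g: 537 ÷ 4 = 134.25 g.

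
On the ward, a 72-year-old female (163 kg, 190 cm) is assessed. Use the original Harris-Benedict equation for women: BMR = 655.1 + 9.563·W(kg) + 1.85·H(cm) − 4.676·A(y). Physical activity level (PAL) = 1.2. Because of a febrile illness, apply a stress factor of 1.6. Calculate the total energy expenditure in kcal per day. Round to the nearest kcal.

Harris-Benedict: BMR = 655.1 + 9.563(163) + 1.85(190) − 4.676(72) = 2228.697 kcal/day.
TEE = BMR × activity factor = 2228.697 × 1.2 = 2674.4364 kcal/day.
Apply stress factor: 2674.4364 × 1.6 = 4279.0982 kcal/day.

4279 kcal per day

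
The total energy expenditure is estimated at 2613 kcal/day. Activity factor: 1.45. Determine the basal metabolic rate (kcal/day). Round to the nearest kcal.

BMR = TEE ÷ activity factor = 2613 ÷ 1.45 = 1802.069 kcal/day.

1802 kcal/day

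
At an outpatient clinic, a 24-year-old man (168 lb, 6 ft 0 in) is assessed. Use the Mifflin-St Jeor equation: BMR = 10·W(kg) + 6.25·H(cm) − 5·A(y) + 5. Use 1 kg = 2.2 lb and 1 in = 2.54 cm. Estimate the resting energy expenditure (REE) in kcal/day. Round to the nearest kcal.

Convert to metric: weight = 168 ÷ 2.2 = 76.3636 kg; height = (6×12 + 0) × 2.54 = 72 × 2.54 = 182.88 cm.
Mifflin-St Jeor (male): BMR = 10(76.3636) + 6.25(182.88) − 5(24) + 5 = 763.6364 + 1143 − 120 + 5 = 1791.6364 kcal/day.

1792 kcal/day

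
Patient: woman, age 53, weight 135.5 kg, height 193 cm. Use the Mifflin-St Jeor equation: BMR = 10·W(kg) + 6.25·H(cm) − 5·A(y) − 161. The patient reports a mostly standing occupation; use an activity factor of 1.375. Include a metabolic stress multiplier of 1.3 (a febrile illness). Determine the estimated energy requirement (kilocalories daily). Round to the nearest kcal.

3817 kilocalories daily

Mifflin-St Jeor (female): BMR = 10(135.5) + 6.25(193) − 5(53) − 161 = 1355 + 1206.25 − 265 − 161 = 2135.25 kcal/day.
TEE = BMR × activity factor = 2135.25 × 1.375 = 2935.9688 kcal/day.
Apply stress factor: 2935.9688 × 1.3 = 3816.7594 kcal/day.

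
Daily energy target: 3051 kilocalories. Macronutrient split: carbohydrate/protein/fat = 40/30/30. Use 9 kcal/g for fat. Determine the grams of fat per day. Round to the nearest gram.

Fat energy = 30% × 3051 = 915.3 kcal.
At 9 kcal/g: 915.3 ÷ 9 = 101.7 g.

102 g/day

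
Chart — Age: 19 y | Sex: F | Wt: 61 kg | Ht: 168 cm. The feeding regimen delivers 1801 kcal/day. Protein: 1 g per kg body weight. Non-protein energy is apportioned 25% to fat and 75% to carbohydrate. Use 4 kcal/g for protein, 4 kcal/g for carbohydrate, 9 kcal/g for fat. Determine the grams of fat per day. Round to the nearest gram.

Protein = 1 × 61 = 61 g → 61 × 4 = 244 kcal.
Non-protein calories = 1801 − 244 = 1557 kcal.
Fat: 25% × 1557 = 389.25 kcal; carbohydrate: 1167.75 kcal.
Fat: 389.25 kcal ÷ 9 kcal/g = 43.25 g.

43 g/day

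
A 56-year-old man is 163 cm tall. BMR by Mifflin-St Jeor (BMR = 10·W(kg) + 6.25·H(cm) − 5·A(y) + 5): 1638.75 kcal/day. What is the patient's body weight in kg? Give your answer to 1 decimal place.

89.5 kg

1638.75 = 10·W + 6.25(163) − 5(56) + 5
10·W = 1638.75 − 743.75 = 895, so W = 89.5 kg.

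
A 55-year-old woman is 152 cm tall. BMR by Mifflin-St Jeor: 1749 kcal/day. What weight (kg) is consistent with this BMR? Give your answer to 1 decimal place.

1749 = 10·W + 6.25(152) − 5(55) − 161
10·W = 1749 − 514 = 1235, so W = 123.5 kg.

123.5 kg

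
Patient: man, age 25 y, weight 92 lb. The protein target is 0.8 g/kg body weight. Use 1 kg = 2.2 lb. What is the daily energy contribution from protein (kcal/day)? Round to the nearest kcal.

Weight in kg = 92 ÷ 2.2 = 41.8182 kg.
Protein = 0.8 g/kg × 41.8182 kg = 33.4545 g/day.
Protein energy = 33.4545 g × 4 kcal/g = 133.8182 kcal/day.

134 kcal/day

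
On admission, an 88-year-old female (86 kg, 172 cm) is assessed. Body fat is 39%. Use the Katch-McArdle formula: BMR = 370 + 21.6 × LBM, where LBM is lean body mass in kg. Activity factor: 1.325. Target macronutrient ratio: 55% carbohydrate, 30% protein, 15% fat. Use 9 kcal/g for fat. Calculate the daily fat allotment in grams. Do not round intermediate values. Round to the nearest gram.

LBM = 86 × (1 − 0.39) = 52.46 kg. Katch-McArdle: BMR = 370 + 21.6 × 52.46 = 1503.136 kcal/day.
TEE = 1503.136 × 1.325 = 1991.6552 kcal/day.
Fat energy = 15% × 1991.6552 = 298.7483 kcal.
Fat = 298.7483 ÷ 9 kcal/g = 33.1943 g.

33 g/day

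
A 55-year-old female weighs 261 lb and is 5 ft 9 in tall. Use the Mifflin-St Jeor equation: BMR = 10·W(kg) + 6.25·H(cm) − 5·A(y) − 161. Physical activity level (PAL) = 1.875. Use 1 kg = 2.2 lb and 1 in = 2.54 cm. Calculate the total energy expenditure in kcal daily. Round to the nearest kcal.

Convert to metric: weight = 261 ÷ 2.2 = 118.6364 kg; height = (5×12 + 9) × 2.54 = 69 × 2.54 = 175.26 cm.
Mifflin-St Jeor (female): BMR = 10(118.6364) + 6.25(175.26) − 5(55) − 161 = 1186.3636 + 1095.375 − 275 − 161 = 1845.7386 kcal/day.
TEE = BMR × activity factor = 1845.7386 × 1.875 = 3460.7599 kcal/day.

3461 kcal daily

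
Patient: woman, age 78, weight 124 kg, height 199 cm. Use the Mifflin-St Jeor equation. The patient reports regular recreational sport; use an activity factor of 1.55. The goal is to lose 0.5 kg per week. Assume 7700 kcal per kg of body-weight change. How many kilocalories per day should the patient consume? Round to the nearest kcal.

Mifflin-St Jeor (female): BMR = 10(124) + 6.25(199) − 5(78) − 161 = 1240 + 1243.75 − 390 − 161 = 1932.75 kcal/day.
TEE = 1932.75 × 1.55 = 2995.7625 kcal/day.
Required daily deficit = 0.5 × 7700 ÷ 7 = 550 kcal/day.
Target intake = 2995.7625 − 550 = 2445.7625 kcal/day.

2446 kilocalories per day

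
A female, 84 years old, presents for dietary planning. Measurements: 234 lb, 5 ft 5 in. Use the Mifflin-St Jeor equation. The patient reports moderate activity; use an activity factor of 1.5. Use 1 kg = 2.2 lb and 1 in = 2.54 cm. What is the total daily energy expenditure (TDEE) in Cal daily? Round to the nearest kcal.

Convert to metric: weight = 234 ÷ 2.2 = 106.3636 kg; height = (5×12 + 5) × 2.54 = 65 × 2.54 = 165.1 cm.
Mifflin-St Jeor (female): BMR = 10(106.3636) + 6.25(165.1) − 5(84) − 161 = 1063.6364 + 1031.875 − 420 − 161 = 1514.5114 kcal/day.
TEE = BMR × activity factor = 1514.5114 × 1.5 = 2271.767 kcal/day.

2272 Cal daily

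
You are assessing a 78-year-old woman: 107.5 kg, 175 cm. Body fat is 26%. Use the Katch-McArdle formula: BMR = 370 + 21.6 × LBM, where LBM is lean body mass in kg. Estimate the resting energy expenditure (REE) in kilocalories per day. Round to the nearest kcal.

2088 kilocalories per day

LBM = 107.5 × (1 − 0.26) = 79.55 kg. Katch-McArdle: BMR = 370 + 21.6 × 79.55 = 2088.28 kcal/day.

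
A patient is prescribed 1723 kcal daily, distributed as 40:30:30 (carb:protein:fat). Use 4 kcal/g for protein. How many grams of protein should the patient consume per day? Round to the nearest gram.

Protein energy = 30% × 1723 = 516.9 kcal.
At 4 kcal/g: 516.9 ÷ 4 = 129.225 g.

129 g/day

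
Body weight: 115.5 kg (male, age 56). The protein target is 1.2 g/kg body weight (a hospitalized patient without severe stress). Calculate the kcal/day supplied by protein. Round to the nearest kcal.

554 kcal/day

Protein = 1.2 g/kg × 115.5 kg = 138.6 g/day.
Protein energy = 138.6 g × 4 kcal/g = 554.4 kcal/day.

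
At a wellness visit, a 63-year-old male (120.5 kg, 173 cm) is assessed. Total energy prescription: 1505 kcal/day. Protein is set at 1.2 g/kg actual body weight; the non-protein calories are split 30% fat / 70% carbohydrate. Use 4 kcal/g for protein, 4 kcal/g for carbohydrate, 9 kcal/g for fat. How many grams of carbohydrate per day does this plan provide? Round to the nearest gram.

162 g/day

Protein = 1.2 × 120.5 = 144.6 g → 144.6 × 4 = 578.4 kcal.
Non-protein calories = 1505 − 578.4 = 926.6 kcal.
Fat: 30% × 926.6 = 277.98 kcal; carbohydrate: 648.62 kcal.
Carbohydrate: 648.62 kcal ÷ 4 kcal/g = 162.155 g.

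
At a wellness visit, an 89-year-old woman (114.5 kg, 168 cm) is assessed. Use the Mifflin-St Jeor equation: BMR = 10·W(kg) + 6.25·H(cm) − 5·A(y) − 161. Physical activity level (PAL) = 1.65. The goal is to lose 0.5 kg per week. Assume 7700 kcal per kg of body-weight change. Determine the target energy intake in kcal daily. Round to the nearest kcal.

Mifflin-St Jeor (female): BMR = 10(114.5) + 6.25(168) − 5(89) − 161 = 1145 + 1050 − 445 − 161 = 1589 kcal/day.
TEE = 1589 × 1.65 = 2621.85 kcal/day.
Required daily deficit = 0.5 × 7700 ÷ 7 = 550 kcal/day.
Target intake = 2621.85 − 550 = 2071.85 kcal/day.

2072 kcal daily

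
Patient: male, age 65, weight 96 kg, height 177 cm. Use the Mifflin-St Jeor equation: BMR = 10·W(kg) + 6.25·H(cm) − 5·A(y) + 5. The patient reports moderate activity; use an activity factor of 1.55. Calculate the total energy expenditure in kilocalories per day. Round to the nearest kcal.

2707 kilocalories per day

Mifflin-St Jeor (male): BMR = 10(96) + 6.25(177) − 5(65) + 5 = 960 + 1106.25 − 325 + 5 = 1746.25 kcal/day.
TEE = BMR × activity factor = 1746.25 × 1.55 = 2706.6875 kcal/day.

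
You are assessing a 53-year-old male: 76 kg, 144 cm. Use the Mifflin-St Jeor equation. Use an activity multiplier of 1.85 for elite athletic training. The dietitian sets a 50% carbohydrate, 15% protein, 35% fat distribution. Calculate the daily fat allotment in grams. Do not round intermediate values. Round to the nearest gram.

Mifflin-St Jeor (male): BMR = 10(76) + 6.25(144) − 5(53) + 5 = 760 + 900 − 265 + 5 = 1400 kcal/day.
TEE = 1400 × 1.85 = 2590 kcal/day.
Fat energy = 35% × 2590 = 906.5 kcal.
Fat = 906.5 ÷ 9 kcal/g = 100.7222 g.

101 g/day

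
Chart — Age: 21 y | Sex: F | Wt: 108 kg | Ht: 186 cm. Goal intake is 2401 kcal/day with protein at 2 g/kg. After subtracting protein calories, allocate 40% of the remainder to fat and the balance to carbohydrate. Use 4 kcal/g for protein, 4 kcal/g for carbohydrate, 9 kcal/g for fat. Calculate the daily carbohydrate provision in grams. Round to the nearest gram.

Protein = 2 × 108 = 216 g → 216 × 4 = 864 kcal.
Non-protein calories = 2401 − 864 = 1537 kcal.
Fat: 40% × 1537 = 614.8 kcal; carbohydrate: 922.2 kcal.
Carbohydrate: 922.2 kcal ÷ 4 kcal/g = 230.55 g.

231 g/day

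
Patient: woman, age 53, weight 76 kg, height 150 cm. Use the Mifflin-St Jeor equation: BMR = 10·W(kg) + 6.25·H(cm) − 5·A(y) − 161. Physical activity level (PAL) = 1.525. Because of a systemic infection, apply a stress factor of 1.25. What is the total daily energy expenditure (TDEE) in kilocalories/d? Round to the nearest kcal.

2424 kilocalories/d

Mifflin-St Jeor (female): BMR = 10(76) + 6.25(150) − 5(53) − 161 = 760 + 937.5 − 265 − 161 = 1271.5 kcal/day.
TEE = BMR × activity factor = 1271.5 × 1.525 = 1939.0375 kcal/day.
Apply stress factor: 1939.0375 × 1.25 = 2423.7969 kcal/day.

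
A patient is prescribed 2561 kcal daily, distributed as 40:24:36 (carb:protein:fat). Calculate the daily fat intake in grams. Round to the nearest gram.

Fat energy = 36% × 2561 = 921.96 kcal.
At 9 kcal/g: 921.96 ÷ 9 = 102.44 g.

102 g/day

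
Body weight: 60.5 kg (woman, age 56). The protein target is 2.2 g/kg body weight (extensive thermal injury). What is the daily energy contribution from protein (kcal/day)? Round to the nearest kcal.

532 kcal/day

Protein = 2.2 g/kg × 60.5 kg = 133.1 g/day.
Protein energy = 133.1 g × 4 kcal/g = 532.4 kcal/day.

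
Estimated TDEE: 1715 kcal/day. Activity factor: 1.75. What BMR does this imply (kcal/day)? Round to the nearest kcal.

BMR = TEE ÷ activity factor = 1715 ÷ 1.75 = 980 kcal/day.

980 kcal/day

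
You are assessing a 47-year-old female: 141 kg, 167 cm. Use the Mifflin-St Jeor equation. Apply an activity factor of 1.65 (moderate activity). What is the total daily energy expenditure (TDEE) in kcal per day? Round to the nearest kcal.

3395 kcal per day

Mifflin-St Jeor (female): BMR = 10(141) + 6.25(167) − 5(47) − 161 = 1410 + 1043.75 − 235 − 161 = 2057.75 kcal/day.
TEE = BMR × activity factor = 2057.75 × 1.65 = 3395.2875 kcal/day.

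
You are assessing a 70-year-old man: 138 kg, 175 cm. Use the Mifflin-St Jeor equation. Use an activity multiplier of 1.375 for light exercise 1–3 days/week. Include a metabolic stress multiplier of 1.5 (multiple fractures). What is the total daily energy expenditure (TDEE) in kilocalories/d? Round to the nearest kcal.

4391 kilocalories/d

Mifflin-St Jeor (male): BMR = 10(138) + 6.25(175) − 5(70) + 5 = 1380 + 1093.75 − 350 + 5 = 2128.75 kcal/day.
TEE = BMR × activity factor = 2128.75 × 1.375 = 2927.0313 kcal/day.
Apply stress factor: 2927.0313 × 1.5 = 4390.5469 kcal/day.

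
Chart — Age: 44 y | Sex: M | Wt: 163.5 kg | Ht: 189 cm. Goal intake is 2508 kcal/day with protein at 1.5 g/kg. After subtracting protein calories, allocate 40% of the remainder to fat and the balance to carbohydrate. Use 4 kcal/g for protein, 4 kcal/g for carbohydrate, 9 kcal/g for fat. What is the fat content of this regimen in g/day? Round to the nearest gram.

68 g/day

Protein = 1.5 × 163.5 = 245.25 g → 245.25 × 4 = 981 kcal.
Non-protein calories = 2508 − 981 = 1527 kcal.
Fat: 40% × 1527 = 610.8 kcal; carbohydrate: 916.2 kcal.
Fat: 610.8 kcal ÷ 9 kcal/g = 67.8667 g.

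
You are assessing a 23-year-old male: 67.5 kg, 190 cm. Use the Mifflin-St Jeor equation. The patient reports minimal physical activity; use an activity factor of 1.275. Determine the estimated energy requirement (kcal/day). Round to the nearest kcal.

2234 kcal/day

Mifflin-St Jeor (male): BMR = 10(67.5) + 6.25(190) − 5(23) + 5 = 675 + 1187.5 − 115 + 5 = 1752.5 kcal/day.
TEE = BMR × activity factor = 1752.5 × 1.275 = 2234.4375 kcal/day.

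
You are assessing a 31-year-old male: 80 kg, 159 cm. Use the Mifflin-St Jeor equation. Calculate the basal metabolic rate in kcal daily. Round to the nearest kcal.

Mifflin-St Jeor (male): BMR = 10(80) + 6.25(159) − 5(31) + 5 = 800 + 993.75 − 155 + 5 = 1643.75 kcal/day.

1644 kcal daily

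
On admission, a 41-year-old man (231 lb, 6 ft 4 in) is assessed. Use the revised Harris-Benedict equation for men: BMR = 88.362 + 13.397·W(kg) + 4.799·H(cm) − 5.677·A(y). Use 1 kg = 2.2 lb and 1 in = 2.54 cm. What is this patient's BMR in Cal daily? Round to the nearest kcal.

2189 Cal daily

Convert to metric: weight = 231 ÷ 2.2 = 105 kg; height = (6×12 + 4) × 2.54 = 76 × 2.54 = 193.04 cm.
Harris-Benedict: BMR = 88.362 + 13.397(105) + 4.799(193.04) − 5.677(41) = 2188.689 kcal/day.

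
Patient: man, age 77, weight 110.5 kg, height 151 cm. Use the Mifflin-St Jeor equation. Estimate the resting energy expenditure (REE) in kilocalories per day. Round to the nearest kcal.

1669 kilocalories per day

Mifflin-St Jeor (male): BMR = 10(110.5) + 6.25(151) − 5(77) + 5 = 1105 + 943.75 − 385 + 5 = 1668.75 kcal/day.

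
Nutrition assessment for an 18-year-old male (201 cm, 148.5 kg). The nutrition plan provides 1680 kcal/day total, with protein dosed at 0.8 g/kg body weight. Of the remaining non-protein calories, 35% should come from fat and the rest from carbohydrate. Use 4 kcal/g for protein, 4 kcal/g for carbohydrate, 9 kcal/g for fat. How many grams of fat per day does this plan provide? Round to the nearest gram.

Protein = 0.8 × 148.5 = 118.8 g → 118.8 × 4 = 475.2 kcal.
Non-protein calories = 1680 − 475.2 = 1204.8 kcal.
Fat: 35% × 1204.8 = 421.68 kcal; carbohydrate: 783.12 kcal.
Fat: 421.68 kcal ÷ 9 kcal/g = 46.8533 g.

47 g/day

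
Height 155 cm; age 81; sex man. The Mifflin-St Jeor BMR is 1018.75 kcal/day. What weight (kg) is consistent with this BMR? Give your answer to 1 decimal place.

1018.75 = 10·W + 6.25(155) − 5(81) + 5
10·W = 1018.75 − 568.75 = 450, so W = 45 kg.

45.0 kg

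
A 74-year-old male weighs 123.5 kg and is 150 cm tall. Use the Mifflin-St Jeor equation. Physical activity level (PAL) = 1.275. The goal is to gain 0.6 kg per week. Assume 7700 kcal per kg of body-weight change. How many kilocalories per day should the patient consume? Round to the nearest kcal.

2965 kilocalories per day

Mifflin-St Jeor (male): BMR = 10(123.5) + 6.25(150) − 5(74) + 5 = 1235 + 937.5 − 370 + 5 = 1807.5 kcal/day.
TEE = 1807.5 × 1.275 = 2304.5625 kcal/day.
Required daily surplus = 0.6 × 7700 ÷ 7 = 660 kcal/day.
Target intake = 2304.5625 + 660 = 2964.5625 kcal/day.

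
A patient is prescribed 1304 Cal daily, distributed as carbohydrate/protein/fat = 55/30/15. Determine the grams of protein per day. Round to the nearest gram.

98 g/day

Protein energy = 30% × 1304 = 391.2 kcal.
At 4 kcal/g: 391.2 ÷ 4 = 97.8 g.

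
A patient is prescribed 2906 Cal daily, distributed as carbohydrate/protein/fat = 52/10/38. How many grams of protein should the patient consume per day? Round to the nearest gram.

73 g/day

Protein energy = 10% × 2906 = 290.6 kcal.
At 4 kcal/g: 290.6 ÷ 4 = 72.65 g.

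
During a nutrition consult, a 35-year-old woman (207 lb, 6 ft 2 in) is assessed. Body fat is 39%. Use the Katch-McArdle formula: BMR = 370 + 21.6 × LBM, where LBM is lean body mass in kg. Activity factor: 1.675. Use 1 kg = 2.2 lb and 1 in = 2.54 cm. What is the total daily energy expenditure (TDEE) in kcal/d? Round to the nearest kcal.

Convert to metric: weight = 207 ÷ 2.2 = 94.0909 kg; height = (6×12 + 2) × 2.54 = 74 × 2.54 = 187.96 cm.
LBM = 94.0909 × (1 − 0.39) = 57.3955 kg. Katch-McArdle: BMR = 370 + 21.6 × 57.3955 = 1609.7418 kcal/day.
TEE = BMR × activity factor = 1609.7418 × 1.675 = 2696.3175 kcal/day.

2696 kcal/d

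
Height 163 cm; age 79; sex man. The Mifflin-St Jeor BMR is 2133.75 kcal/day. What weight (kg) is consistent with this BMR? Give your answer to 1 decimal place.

2133.75 = 10·W + 6.25(163) − 5(79) + 5
10·W = 2133.75 − 628.75 = 1505, so W = 150.5 kg.

150.5 kg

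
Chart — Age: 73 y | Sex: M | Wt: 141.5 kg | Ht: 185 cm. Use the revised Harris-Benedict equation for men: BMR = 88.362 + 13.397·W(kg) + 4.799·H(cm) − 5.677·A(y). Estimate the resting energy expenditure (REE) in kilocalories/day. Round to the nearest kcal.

2457 kilocalories/day

Harris-Benedict: BMR = 88.362 + 13.397(141.5) + 4.799(185) − 5.677(73) = 2457.4315 kcal/day.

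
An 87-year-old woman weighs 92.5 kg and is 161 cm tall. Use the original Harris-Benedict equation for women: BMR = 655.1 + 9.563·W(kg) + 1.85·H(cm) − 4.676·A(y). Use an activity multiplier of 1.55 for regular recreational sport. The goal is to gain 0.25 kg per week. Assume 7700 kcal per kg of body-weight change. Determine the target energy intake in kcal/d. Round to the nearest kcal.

2493 kcal/d

Harris-Benedict: BMR = 655.1 + 9.563(92.5) + 1.85(161) − 4.676(87) = 1430.7155 kcal/day.
TEE = 1430.7155 × 1.55 = 2217.609 kcal/day.
Required daily surplus = 0.25 × 7700 ÷ 7 = 275 kcal/day.
Target intake = 2217.609 + 275 = 2492.609 kcal/day.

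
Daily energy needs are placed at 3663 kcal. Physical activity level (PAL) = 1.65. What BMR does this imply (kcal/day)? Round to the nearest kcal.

BMR = TEE ÷ activity factor = 3663 ÷ 1.65 = 2220 kcal/day.

2220 kcal/day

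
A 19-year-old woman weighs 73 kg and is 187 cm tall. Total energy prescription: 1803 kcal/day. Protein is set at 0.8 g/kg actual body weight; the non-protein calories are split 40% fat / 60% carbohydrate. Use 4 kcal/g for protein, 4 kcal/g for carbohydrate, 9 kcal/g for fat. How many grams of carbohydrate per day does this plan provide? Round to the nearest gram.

Protein = 0.8 × 73 = 58.4 g → 58.4 × 4 = 233.6 kcal.
Non-protein calories = 1803 − 233.6 = 1569.4 kcal.
Fat: 40% × 1569.4 = 627.76 kcal; carbohydrate: 941.64 kcal.
Carbohydrate: 941.64 kcal ÷ 4 kcal/g = 235.41 g.

235 g/day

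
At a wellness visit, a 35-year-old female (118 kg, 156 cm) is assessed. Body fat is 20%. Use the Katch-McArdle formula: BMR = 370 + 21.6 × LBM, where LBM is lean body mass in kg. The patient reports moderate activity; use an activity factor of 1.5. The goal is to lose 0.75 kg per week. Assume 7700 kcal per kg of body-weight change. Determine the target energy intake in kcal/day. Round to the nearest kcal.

2789 kcal/day

LBM = 118 × (1 − 0.2) = 94.4 kg. Katch-McArdle: BMR = 370 + 21.6 × 94.4 = 2409.04 kcal/day.
TEE = 2409.04 × 1.5 = 3613.56 kcal/day.
Required daily deficit = 0.75 × 7700 ÷ 7 = 825 kcal/day.
Target intake = 3613.56 − 825 = 2788.56 kcal/day.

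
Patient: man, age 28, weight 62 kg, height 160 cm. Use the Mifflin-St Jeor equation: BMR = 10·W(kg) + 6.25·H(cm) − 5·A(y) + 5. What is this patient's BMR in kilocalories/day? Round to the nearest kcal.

Mifflin-St Jeor (male): BMR = 10(62) + 6.25(160) − 5(28) + 5 = 620 + 1000 − 140 + 5 = 1485 kcal/day.

1485 kilocalories/day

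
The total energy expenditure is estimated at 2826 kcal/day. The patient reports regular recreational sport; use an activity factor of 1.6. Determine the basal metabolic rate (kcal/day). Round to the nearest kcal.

BMR = TEE ÷ activity factor = 2826 ÷ 1.6 = 1766.25 kcal/day.

1766 kcal/day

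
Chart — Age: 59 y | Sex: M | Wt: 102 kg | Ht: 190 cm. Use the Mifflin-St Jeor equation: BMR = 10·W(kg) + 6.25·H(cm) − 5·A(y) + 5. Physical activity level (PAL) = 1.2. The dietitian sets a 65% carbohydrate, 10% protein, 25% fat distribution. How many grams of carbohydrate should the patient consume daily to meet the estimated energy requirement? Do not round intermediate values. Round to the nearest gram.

374 g/day

Mifflin-St Jeor (male): BMR = 10(102) + 6.25(190) − 5(59) + 5 = 1020 + 1187.5 − 295 + 5 = 1917.5 kcal/day.
TEE = 1917.5 × 1.2 = 2301 kcal/day.
Carbohydrate energy = 65% × 2301 = 1495.65 kcal.
Carbohydrate = 1495.65 ÷ 4 kcal/g = 373.9125 g.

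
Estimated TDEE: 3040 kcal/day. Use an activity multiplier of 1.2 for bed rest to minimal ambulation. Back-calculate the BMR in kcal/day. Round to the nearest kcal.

BMR = TEE ÷ activity factor = 3040 ÷ 1.2 = 2533.3333 kcal/day.

2533 kcal/day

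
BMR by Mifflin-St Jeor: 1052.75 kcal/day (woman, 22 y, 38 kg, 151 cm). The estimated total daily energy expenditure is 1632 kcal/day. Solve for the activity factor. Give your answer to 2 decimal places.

1.55

Activity factor = TEE ÷ BMR = 1632 ÷ 1052.75 = 1.55.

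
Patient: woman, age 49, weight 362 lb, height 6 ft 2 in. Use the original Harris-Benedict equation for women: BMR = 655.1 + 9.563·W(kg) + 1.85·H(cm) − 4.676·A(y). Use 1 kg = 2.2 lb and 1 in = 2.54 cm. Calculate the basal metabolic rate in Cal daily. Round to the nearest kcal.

Convert to metric: weight = 362 ÷ 2.2 = 164.5455 kg; height = (6×12 + 2) × 2.54 = 74 × 2.54 = 187.96 cm.
Harris-Benedict: BMR = 655.1 + 9.563(164.5455) + 1.85(187.96) − 4.676(49) = 2347.2502 kcal/day.

2347 Cal daily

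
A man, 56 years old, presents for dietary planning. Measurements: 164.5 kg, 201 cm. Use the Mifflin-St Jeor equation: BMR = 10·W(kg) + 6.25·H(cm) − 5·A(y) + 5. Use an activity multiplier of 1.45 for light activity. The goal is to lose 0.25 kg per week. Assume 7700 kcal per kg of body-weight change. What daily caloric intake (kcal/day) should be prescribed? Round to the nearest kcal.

Mifflin-St Jeor (male): BMR = 10(164.5) + 6.25(201) − 5(56) + 5 = 1645 + 1256.25 − 280 + 5 = 2626.25 kcal/day.
TEE = 2626.25 × 1.45 = 3808.0625 kcal/day.
Required daily deficit = 0.25 × 7700 ÷ 7 = 275 kcal/day.
Target intake = 3808.0625 − 275 = 3533.0625 kcal/day.

3533 kcal/day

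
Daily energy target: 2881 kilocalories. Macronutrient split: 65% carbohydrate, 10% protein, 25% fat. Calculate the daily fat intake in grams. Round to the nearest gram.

Fat energy = 25% × 2881 = 720.25 kcal.
At 9 kcal/g: 720.25 ÷ 9 = 80.0278 g.

80 g/day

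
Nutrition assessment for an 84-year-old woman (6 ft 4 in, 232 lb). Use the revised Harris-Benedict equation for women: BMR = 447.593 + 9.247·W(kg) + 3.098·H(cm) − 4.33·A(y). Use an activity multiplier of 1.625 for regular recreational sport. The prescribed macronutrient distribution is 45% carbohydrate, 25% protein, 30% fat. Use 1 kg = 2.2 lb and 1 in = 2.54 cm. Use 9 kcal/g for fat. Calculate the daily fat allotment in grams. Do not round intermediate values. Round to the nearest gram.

Convert to metric: weight = 232 ÷ 2.2 = 105.4545 kg; height = (6×12 + 4) × 2.54 = 76 × 2.54 = 193.04 cm.
Harris-Benedict: BMR = 447.593 + 9.247(105.4545) + 3.098(193.04) − 4.33(84) = 1657.0491 kcal/day.
TEE = 1657.0491 × 1.625 = 2692.7048 kcal/day.
Fat energy = 30% × 2692.7048 = 807.8114 kcal.
Fat = 807.8114 ÷ 9 kcal/g = 89.7568 g.

90 g/day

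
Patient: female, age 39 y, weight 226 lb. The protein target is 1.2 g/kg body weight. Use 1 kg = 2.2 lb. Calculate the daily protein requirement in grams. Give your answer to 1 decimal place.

Weight in kg = 226 ÷ 2.2 = 102.7273 kg.
Protein = 1.2 g/kg × 102.7273 kg = 123.2727 g/day.

123.3 g/day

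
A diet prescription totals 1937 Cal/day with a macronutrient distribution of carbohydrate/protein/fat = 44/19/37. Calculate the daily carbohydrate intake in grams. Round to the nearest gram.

Carbohydrate energy = 44% × 1937 = 852.28 kcal.
At 4 kcal/g: 852.28 ÷ 4 = 213.07 g.

213 g/day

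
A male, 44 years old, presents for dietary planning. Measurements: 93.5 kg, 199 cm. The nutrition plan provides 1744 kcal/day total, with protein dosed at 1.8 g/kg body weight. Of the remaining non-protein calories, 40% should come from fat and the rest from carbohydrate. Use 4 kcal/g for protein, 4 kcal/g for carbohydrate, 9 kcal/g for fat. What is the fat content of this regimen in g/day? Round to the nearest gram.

48 g/day

Protein = 1.8 × 93.5 = 168.3 g → 168.3 × 4 = 673.2 kcal.
Non-protein calories = 1744 − 673.2 = 1070.8 kcal.
Fat: 40% × 1070.8 = 428.32 kcal; carbohydrate: 642.48 kcal.
Fat: 428.32 kcal ÷ 9 kcal/g = 47.5911 g.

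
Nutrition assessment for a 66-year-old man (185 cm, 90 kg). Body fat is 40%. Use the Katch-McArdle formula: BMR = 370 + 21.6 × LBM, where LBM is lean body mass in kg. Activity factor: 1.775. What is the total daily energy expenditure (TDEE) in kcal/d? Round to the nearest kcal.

2727 kcal/d

LBM = 90 × (1 − 0.4) = 54 kg. Katch-McArdle: BMR = 370 + 21.6 × 54 = 1536.4 kcal/day.
TEE = BMR × activity factor = 1536.4 × 1.775 = 2727.11 kcal/day.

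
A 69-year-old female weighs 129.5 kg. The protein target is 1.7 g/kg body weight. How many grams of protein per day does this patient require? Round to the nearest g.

220 g/day

Protein = 1.7 g/kg × 129.5 kg = 220.15 g/day.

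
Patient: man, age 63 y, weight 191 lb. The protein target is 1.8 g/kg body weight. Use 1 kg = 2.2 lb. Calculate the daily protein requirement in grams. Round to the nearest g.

156 g/day

Weight in kg = 191 ÷ 2.2 = 86.8182 kg.
Protein = 1.8 g/kg × 86.8182 kg = 156.2727 g/day.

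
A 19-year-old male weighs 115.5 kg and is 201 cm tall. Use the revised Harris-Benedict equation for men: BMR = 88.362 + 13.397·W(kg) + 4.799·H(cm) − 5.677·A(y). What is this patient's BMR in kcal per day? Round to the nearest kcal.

2492 kcal per day

Harris-Benedict: BMR = 88.362 + 13.397(115.5) + 4.799(201) − 5.677(19) = 2492.4515 kcal/day.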